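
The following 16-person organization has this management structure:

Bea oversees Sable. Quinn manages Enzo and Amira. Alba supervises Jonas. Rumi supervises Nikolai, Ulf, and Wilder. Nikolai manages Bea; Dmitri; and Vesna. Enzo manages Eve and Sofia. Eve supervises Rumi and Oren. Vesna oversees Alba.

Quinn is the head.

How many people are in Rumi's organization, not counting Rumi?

9

Rumi directly manages Nikolai, Ulf, Wilder. Under Nikolai: Dmitri, Vesna, Alba, Jonas, Bea, Sable (6). Ulf has no reports. Wilder has no reports. So Rumi's organization is 3 direct reports plus everyone under them: 7 + 1 + 1 = 9.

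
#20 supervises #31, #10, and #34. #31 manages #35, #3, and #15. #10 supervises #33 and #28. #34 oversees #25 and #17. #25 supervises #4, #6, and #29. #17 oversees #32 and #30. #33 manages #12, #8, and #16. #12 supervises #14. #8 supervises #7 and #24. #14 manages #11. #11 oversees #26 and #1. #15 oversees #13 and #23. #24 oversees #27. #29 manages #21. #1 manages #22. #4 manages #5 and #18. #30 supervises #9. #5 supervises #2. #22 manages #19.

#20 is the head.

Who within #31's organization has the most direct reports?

Direct-report counts within #31's organization: #31 has 3; #15 has 2. The largest is 3, held by #31.

#31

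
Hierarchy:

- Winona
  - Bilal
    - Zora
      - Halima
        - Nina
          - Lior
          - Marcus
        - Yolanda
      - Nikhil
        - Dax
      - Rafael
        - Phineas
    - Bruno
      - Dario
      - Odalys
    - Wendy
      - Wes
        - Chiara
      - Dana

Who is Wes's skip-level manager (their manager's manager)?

Bilal

Wes reports to Wendy, and Wendy reports to Bilal. So Wes's skip-level manager is Bilal.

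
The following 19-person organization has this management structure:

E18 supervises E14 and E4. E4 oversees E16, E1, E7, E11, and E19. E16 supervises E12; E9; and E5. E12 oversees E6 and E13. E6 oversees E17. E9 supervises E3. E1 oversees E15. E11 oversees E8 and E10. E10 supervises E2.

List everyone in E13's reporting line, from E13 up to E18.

E13 -> E12 -> E16 -> E4 -> E18

E13 reports to E12. E12 reports to E16. E16 reports to E4. E4 reports to E18. E18 is at the top.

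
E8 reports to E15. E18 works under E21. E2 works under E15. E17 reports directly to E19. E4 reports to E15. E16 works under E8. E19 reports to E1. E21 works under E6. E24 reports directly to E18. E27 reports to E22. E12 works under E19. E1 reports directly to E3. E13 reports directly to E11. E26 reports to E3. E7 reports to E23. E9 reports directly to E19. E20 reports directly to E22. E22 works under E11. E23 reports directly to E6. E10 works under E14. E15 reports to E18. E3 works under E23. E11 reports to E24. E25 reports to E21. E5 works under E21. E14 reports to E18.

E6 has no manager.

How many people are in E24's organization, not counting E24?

5

E24 directly manages E11. Under E11: E22, E20, E27, E13 (4). That's 5 in total.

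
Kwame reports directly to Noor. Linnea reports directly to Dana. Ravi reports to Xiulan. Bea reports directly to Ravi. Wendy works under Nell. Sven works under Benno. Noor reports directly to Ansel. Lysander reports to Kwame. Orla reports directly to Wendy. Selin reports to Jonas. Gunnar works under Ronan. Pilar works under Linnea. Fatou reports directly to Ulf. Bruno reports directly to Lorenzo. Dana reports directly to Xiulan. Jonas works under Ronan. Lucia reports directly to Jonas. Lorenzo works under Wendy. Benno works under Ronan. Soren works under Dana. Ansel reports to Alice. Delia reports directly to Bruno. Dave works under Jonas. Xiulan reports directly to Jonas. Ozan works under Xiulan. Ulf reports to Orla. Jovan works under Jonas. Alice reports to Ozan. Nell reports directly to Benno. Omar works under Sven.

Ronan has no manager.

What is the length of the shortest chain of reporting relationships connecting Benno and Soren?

Benno is 1 level below Ronan, and Soren is 4 levels below Ronan (their lowest common manager). The shortest path runs up from Benno to Ronan and back down to Soren: 1 + 4 = 5 links.

5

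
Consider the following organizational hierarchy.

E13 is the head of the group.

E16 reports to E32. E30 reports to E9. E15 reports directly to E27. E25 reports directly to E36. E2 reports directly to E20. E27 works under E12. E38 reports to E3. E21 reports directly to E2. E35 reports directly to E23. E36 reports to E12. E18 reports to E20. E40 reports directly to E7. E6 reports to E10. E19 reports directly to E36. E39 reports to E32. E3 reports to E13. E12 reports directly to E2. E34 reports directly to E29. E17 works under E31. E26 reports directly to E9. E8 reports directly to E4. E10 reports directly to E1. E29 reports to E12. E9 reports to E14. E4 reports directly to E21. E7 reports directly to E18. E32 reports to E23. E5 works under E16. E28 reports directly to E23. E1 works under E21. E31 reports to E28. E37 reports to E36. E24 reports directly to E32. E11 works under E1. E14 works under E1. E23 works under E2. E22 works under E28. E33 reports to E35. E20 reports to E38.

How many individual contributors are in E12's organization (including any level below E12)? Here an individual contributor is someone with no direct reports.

The people in E12's organization with no one reporting to them are E34, E37, E19, E25, E15. That is 5.

5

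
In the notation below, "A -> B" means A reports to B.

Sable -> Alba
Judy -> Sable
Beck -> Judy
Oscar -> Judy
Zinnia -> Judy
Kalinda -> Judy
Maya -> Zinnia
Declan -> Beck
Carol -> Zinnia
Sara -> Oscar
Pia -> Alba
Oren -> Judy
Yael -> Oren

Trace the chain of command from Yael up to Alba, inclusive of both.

Yael -> Oren -> Judy -> Sable -> Alba

Yael reports to Oren. Oren reports to Judy. Judy reports to Sable. Sable reports to Alba. Alba is at the top.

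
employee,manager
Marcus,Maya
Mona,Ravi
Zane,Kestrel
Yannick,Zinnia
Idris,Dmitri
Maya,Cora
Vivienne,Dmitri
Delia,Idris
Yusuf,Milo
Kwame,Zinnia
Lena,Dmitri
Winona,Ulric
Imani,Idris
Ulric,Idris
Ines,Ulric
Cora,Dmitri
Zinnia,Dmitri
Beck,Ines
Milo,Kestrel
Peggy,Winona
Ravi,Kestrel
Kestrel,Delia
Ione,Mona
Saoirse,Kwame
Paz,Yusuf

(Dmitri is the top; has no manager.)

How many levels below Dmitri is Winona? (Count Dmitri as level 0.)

Chain from Winona up to Dmitri: Winona → Ulric → Idris → Dmitri. That is 3 steps up, so Winona is 3 levels below Dmitri.

3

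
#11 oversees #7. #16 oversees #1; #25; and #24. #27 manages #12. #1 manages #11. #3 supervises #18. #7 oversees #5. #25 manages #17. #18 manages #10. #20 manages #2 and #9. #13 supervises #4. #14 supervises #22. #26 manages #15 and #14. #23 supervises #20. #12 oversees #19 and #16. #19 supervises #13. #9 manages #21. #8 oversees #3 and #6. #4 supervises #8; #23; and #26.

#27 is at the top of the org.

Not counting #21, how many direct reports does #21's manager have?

0

#21 reports to #9, and #9 has no other direct reports. #21 has 0 peers.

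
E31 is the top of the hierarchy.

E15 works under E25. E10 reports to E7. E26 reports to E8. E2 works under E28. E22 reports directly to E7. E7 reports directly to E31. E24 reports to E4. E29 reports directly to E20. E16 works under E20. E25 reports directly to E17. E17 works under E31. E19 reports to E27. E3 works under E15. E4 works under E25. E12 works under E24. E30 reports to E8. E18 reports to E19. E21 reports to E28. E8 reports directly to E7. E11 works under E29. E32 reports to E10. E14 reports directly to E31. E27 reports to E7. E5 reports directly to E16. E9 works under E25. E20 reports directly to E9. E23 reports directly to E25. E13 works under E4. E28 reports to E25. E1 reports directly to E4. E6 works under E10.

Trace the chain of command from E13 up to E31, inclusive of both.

E13 -> E4 -> E25 -> E17 -> E31

E13 reports to E4. E4 reports to E25. E25 reports to E17. E17 reports to E31. E31 is at the top.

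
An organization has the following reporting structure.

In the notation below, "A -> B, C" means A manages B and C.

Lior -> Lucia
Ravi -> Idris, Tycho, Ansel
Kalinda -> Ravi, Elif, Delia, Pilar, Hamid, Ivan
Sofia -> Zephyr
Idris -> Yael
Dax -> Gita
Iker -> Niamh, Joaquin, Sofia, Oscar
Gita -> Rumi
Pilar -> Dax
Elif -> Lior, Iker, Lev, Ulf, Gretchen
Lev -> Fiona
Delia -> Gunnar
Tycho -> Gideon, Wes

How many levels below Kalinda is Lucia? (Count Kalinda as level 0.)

Chain from Lucia up to Kalinda: Lucia → Lior → Elif → Kalinda. That is 3 steps up, so Lucia is 3 levels below Kalinda.

3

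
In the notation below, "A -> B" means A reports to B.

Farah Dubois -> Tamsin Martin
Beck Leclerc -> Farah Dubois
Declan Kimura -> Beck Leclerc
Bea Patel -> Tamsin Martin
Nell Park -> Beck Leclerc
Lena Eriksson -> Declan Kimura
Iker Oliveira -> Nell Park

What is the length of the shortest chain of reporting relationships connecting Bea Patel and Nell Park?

Bea Patel is 1 level below Tamsin Martin, and Nell Park is 3 levels below Tamsin Martin (their lowest common manager). The shortest path runs up from Bea Patel to Tamsin Martin and back down to Nell Park: 1 + 3 = 4 links.

4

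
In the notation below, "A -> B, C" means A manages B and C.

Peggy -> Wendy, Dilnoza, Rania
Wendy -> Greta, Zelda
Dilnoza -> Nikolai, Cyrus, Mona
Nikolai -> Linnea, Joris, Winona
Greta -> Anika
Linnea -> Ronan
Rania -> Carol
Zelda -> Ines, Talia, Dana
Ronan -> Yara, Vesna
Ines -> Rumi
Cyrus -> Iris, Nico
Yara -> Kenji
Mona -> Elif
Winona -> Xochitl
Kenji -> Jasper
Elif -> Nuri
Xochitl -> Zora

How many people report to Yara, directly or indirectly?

Yara directly manages Kenji. Under Kenji: Jasper (1). That's 2 in total.

2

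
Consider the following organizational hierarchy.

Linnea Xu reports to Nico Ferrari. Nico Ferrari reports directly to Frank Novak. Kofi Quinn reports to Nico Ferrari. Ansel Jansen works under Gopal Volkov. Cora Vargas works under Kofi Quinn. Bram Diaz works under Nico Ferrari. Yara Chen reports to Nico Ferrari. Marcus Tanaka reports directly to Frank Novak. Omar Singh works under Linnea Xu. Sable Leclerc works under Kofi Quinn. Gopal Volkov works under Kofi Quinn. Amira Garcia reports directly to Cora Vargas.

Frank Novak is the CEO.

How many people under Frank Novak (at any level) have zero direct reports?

The people in Frank Novak's organization with no one reporting to them are Marcus Tanaka, Bram Diaz, Yara Chen, Omar Singh, Sable Leclerc, Amira Garcia, Ansel Jansen. That is 7.

7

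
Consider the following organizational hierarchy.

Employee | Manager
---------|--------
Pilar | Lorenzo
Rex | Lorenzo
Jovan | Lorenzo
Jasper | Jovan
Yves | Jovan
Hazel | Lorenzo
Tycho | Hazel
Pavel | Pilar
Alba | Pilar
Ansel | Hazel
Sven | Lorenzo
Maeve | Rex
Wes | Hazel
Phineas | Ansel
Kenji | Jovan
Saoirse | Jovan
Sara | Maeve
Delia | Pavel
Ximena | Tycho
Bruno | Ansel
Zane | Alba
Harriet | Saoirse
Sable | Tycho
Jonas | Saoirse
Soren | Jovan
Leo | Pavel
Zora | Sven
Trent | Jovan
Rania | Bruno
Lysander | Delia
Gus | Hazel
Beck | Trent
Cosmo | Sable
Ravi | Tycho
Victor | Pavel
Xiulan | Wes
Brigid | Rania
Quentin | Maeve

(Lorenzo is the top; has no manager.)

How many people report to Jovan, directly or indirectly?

Jovan directly manages Jasper, Yves, Kenji, Saoirse, Soren, Trent. Jasper has no reports. Yves has no reports. Kenji has no reports. Under Saoirse: Jonas, Harriet (2). Soren has no reports. Under Trent: Beck (1). So Jovan's organization is 6 direct reports plus everyone under them: 1 + 1 + 1 + 3 + 1 + 2 = 9.

9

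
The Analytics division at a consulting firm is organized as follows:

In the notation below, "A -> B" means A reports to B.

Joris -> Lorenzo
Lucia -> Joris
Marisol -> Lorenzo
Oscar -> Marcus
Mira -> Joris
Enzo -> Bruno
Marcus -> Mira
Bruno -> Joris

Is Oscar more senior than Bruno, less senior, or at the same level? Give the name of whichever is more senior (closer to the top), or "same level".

Oscar is 4 levels below Lorenzo; Bruno is 2. Bruno is higher.

Bruno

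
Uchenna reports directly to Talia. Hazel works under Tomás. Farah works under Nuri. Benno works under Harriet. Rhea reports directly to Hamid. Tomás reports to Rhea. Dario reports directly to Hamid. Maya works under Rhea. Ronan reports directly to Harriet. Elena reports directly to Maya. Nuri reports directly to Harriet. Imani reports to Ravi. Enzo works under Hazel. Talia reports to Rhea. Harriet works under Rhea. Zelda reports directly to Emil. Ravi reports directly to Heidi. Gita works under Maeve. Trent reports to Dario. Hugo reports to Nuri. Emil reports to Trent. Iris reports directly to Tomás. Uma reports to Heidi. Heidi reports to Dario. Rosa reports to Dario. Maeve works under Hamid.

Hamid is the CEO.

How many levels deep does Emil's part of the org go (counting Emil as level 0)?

1

The longest chain under Emil runs Emil → Zelda, which is 1 level below Emil.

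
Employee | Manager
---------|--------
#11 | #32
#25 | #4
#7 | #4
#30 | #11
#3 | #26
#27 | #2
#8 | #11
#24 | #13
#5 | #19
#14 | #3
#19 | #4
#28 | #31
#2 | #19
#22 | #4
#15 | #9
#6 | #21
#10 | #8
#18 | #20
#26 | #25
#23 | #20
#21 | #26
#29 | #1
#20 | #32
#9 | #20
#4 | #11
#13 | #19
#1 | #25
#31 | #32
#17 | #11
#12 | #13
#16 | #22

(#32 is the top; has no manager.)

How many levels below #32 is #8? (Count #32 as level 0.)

Chain from #8 up to #32: #8 → #11 → #32. That is 2 steps up, so #8 is 2 levels below #32.

2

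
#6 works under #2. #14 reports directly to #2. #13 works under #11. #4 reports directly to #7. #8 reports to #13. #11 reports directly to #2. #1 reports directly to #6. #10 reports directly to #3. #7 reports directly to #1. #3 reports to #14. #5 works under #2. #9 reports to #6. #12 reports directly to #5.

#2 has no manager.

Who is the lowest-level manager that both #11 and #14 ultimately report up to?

#11's chain of managers is #2. #14's chain of managers is #2. The first manager that appears in both chains is #2.

#2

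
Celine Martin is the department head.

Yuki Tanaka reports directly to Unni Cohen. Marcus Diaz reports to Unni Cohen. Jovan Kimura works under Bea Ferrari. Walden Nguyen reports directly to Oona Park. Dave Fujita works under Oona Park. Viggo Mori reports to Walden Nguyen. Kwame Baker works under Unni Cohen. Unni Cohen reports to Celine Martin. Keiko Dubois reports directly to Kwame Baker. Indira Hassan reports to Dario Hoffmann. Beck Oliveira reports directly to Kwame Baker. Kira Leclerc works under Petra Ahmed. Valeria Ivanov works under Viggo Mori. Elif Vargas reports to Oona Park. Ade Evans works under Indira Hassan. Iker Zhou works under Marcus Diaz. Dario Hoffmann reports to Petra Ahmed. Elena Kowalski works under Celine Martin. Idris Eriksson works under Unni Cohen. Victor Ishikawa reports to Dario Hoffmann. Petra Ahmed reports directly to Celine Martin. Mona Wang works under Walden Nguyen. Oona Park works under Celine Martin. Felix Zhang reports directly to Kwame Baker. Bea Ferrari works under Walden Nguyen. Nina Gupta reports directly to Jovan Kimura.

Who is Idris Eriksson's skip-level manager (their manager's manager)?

Idris Eriksson reports to Unni Cohen, and Unni Cohen reports to Celine Martin. So Idris Eriksson's skip-level manager is Celine Martin.

Celine Martin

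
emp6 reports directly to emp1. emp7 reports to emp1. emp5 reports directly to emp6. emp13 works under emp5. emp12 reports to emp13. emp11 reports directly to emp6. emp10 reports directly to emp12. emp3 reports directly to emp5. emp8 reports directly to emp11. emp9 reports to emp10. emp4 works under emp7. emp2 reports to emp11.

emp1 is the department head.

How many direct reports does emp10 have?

1

emp10 directly manages emp9. That is 1 direct report.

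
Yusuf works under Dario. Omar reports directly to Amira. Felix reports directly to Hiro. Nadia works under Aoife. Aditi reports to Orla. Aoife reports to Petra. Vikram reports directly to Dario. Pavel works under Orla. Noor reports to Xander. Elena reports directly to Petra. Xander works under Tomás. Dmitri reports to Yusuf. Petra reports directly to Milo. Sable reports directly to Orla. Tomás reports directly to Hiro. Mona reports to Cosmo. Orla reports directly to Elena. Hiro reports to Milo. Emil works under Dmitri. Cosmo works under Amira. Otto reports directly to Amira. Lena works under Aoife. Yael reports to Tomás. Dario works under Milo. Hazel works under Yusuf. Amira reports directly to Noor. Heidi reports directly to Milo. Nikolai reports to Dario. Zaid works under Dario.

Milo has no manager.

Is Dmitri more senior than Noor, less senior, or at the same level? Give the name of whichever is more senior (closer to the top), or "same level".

Dmitri

Dmitri is 3 levels below Milo; Noor is 4. Dmitri is higher.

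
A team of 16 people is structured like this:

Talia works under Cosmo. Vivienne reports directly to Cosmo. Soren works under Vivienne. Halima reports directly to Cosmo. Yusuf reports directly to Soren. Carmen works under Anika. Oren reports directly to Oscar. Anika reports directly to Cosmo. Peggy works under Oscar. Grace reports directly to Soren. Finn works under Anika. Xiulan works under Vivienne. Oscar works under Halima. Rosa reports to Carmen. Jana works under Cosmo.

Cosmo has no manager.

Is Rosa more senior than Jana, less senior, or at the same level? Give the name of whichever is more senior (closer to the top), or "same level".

Jana

Rosa is 3 levels below Cosmo; Jana is 1. Jana is higher.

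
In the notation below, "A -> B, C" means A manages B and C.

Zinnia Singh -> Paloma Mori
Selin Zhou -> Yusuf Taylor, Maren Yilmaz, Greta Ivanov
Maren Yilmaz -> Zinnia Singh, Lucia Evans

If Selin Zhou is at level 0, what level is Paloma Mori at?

3

Chain from Paloma Mori up to Selin Zhou: Paloma Mori → Zinnia Singh → Maren Yilmaz → Selin Zhou. That is 3 steps up, so Paloma Mori is 3 levels below Selin Zhou.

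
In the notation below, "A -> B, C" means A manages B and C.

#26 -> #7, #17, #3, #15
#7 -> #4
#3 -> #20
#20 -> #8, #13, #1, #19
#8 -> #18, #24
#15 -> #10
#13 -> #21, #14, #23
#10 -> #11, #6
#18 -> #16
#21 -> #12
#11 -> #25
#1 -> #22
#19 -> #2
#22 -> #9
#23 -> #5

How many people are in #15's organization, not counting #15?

4

#15 directly manages #10. Under #10: #6, #11, #25 (3). That's 4 in total.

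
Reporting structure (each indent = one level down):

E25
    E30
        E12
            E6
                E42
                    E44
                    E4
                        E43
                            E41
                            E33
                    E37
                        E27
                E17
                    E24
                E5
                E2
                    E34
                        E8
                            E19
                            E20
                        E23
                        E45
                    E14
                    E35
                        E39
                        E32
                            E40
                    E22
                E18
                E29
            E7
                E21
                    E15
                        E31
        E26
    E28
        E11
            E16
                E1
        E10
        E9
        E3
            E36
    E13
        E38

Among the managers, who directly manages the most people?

E6

Direct-report counts: E25 has 3; E13 has 1; E28 has 4; E3 has 1; E11 has 1; E16 has 1; E30 has 2; E12 has 2; E7 has 1; E21 has 1; E15 has 1; E6 has 6; E2 has 4; E35 has 2; E32 has 1; E34 has 3; E8 has 2; E17 has 1; E42 has 3; E37 has 1; E4 has 1; E43 has 2. The largest is 6, held by E6.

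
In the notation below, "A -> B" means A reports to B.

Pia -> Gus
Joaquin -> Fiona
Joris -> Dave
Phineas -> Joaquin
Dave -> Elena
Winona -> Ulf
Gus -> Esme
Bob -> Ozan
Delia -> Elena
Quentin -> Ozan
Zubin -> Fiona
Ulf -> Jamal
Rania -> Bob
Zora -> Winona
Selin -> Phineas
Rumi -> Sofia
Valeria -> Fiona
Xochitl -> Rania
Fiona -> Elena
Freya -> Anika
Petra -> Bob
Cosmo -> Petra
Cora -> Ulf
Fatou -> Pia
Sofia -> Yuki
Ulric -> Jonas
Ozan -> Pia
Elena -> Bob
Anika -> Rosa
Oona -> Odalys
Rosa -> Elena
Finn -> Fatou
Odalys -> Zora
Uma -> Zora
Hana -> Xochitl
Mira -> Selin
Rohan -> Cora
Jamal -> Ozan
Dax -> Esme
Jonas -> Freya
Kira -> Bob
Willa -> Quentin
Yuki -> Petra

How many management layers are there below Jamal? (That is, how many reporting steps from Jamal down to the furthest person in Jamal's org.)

The longest chain under Jamal runs Jamal → Ulf → Winona → Zora → Odalys → Oona, which is 5 levels below Jamal.

5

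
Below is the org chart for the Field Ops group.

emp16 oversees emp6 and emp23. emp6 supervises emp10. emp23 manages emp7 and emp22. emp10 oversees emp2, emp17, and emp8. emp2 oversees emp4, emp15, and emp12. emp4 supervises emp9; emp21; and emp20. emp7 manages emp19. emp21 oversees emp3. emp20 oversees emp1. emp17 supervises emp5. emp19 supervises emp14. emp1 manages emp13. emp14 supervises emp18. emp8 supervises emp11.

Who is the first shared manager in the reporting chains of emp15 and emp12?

emp15's chain of managers is emp2, emp10, emp6, emp16. emp12's chain of managers is emp2, emp10, emp6, emp16. The first manager that appears in both chains is emp2.

emp2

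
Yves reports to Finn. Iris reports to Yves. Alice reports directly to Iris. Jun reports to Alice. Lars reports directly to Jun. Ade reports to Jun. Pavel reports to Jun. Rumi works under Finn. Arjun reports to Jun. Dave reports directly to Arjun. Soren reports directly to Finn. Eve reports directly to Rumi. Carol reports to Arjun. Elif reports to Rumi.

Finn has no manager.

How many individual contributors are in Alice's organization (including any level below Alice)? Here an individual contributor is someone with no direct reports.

5

The people in Alice's organization with no one reporting to them are Carol, Dave, Pavel, Ade, Lars. That is 5.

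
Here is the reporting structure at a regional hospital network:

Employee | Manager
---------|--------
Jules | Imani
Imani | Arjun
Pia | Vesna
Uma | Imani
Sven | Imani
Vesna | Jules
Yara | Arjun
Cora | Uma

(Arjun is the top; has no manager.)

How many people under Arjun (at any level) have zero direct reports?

The people in Arjun's organization with no one reporting to them are Yara, Sven, Pia, Cora. That is 4.

4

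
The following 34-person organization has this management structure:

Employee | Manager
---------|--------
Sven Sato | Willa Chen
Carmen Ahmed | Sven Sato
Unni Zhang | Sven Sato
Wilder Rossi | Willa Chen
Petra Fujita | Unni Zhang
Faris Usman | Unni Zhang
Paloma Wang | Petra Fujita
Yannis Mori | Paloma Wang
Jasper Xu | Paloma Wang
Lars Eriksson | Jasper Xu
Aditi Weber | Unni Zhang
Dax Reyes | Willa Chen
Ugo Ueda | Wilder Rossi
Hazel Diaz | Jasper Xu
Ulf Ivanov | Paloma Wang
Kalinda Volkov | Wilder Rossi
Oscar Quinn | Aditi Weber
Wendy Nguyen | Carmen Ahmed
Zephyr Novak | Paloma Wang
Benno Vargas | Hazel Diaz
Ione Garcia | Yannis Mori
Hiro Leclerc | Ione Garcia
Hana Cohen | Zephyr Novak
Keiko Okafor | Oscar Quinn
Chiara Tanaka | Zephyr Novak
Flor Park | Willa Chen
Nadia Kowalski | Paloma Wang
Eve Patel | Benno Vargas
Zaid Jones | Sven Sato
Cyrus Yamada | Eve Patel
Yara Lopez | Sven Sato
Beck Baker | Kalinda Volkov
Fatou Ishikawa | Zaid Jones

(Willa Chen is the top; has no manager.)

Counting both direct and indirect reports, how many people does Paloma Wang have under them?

Paloma Wang directly manages Yannis Mori, Jasper Xu, Ulf Ivanov, Zephyr Novak, Nadia Kowalski. Under Yannis Mori: Ione Garcia, Hiro Leclerc (2). Under Jasper Xu: Hazel Diaz, Benno Vargas, Eve Patel, Cyrus Yamada, Lars Eriksson (5). Ulf Ivanov has no reports. Under Zephyr Novak: Chiara Tanaka, Hana Cohen (2). Nadia Kowalski has no reports. So Paloma Wang's organization is 5 direct reports plus everyone under them: 3 + 6 + 1 + 3 + 1 = 14.

14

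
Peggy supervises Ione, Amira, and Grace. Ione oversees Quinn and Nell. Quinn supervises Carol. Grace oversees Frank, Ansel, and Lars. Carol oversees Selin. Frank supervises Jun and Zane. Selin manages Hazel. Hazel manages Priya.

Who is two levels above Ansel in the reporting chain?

Peggy

Ansel reports to Grace, and Grace reports to Peggy. So Ansel's skip-level manager is Peggy.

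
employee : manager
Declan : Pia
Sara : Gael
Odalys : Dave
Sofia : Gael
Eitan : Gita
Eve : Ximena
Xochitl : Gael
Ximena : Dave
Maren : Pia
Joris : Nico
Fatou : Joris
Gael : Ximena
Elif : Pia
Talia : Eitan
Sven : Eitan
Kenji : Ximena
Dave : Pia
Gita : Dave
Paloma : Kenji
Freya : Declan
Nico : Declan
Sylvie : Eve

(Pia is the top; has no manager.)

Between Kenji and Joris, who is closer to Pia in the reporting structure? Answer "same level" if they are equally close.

same level

Both Kenji and Joris are 3 levels below Pia.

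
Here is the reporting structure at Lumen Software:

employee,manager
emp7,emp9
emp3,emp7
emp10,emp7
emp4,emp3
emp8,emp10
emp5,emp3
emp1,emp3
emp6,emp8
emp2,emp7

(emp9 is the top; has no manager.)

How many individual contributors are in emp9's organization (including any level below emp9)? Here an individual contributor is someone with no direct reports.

5

The people in emp9's organization with no one reporting to them are emp2, emp6, emp1, emp5, emp4. That is 5.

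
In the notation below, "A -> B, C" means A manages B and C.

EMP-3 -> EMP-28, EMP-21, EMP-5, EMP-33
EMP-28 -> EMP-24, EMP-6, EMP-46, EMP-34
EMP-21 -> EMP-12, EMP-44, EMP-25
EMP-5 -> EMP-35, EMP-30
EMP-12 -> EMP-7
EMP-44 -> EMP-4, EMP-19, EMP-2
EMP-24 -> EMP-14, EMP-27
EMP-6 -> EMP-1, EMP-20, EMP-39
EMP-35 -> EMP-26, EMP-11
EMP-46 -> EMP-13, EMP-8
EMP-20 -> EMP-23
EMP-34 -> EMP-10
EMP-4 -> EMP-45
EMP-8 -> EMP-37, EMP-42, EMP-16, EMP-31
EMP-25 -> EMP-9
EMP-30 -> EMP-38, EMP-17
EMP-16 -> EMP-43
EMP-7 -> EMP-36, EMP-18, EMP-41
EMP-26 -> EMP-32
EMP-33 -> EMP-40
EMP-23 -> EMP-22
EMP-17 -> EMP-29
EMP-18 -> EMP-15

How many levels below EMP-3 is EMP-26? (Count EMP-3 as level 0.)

Chain from EMP-26 up to EMP-3: EMP-26 → EMP-35 → EMP-5 → EMP-3. That is 3 steps up, so EMP-26 is 3 levels below EMP-3.

3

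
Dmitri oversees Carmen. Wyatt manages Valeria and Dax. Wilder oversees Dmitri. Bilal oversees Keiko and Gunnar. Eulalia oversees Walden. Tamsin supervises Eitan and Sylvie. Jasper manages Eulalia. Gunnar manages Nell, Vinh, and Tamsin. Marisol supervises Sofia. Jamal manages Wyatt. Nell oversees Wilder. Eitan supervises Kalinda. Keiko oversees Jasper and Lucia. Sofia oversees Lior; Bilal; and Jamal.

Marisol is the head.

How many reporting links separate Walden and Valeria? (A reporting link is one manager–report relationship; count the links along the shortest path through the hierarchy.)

8

Walden is 5 levels below Sofia, and Valeria is 3 levels below Sofia (their lowest common manager). The shortest path runs up from Walden to Sofia and back down to Valeria: 5 + 3 = 8 links.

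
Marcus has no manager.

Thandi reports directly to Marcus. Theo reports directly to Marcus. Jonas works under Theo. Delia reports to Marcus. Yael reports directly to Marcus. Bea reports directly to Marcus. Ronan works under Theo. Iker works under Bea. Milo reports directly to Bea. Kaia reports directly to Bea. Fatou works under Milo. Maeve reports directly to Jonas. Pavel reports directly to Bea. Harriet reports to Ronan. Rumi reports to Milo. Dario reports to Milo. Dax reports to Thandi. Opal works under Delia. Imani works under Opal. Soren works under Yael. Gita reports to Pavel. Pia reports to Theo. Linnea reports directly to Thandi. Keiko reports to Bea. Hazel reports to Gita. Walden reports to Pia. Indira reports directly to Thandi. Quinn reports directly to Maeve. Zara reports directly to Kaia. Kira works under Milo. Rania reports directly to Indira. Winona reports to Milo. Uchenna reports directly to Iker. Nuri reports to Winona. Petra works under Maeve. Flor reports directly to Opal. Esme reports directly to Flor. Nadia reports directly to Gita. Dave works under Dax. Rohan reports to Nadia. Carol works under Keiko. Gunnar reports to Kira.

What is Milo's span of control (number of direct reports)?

Milo directly manages Fatou, Rumi, Dario, Kira, Winona. That is 5 direct reports.

5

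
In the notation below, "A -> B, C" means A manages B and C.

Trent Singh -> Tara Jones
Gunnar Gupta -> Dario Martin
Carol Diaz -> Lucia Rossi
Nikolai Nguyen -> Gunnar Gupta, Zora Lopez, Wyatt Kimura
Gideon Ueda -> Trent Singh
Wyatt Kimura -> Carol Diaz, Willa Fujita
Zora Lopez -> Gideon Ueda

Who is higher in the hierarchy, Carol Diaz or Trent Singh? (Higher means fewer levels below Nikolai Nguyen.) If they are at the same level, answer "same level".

Carol Diaz

Carol Diaz is 2 levels below Nikolai Nguyen; Trent Singh is 3. Carol Diaz is higher.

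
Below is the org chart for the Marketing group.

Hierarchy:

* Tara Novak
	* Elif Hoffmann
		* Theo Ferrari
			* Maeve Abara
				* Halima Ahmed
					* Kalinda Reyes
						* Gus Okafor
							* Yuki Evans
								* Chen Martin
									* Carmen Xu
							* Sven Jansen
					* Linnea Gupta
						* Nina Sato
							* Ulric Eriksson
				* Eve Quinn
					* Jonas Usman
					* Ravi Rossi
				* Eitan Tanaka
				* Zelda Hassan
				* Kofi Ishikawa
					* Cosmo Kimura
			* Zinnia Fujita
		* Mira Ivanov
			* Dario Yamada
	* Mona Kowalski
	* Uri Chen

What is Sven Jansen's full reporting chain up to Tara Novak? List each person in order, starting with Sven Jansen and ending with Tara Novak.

Sven Jansen reports to Gus Okafor. Gus Okafor reports to Kalinda Reyes. Kalinda Reyes reports to Halima Ahmed. Halima Ahmed reports to Maeve Abara. Maeve Abara reports to Theo Ferrari. Theo Ferrari reports to Elif Hoffmann. Elif Hoffmann reports to Tara Novak. Tara Novak is at the top.

Sven Jansen -> Gus Okafor -> Kalinda Reyes -> Halima Ahmed -> Maeve Abara -> Theo Ferrari -> Elif Hoffmann -> Tara Novak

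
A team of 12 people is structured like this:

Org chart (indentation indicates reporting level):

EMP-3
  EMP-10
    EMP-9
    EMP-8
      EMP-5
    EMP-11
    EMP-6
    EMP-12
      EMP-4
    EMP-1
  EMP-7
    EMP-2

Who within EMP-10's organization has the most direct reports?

Direct-report counts within EMP-10's organization: EMP-10 has 6; EMP-12 has 1; EMP-8 has 1. The largest is 6, held by EMP-10.

EMP-10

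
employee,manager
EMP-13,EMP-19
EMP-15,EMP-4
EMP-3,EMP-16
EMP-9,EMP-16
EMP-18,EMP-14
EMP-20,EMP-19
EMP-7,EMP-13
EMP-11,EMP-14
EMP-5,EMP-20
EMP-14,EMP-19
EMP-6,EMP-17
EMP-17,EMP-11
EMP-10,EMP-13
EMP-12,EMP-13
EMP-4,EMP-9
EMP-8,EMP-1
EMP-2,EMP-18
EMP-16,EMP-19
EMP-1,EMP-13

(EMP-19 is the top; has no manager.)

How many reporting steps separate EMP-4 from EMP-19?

3

Chain from EMP-4 up to EMP-19: EMP-4 → EMP-9 → EMP-16 → EMP-19. That is 3 steps up, so EMP-4 is 3 levels below EMP-19.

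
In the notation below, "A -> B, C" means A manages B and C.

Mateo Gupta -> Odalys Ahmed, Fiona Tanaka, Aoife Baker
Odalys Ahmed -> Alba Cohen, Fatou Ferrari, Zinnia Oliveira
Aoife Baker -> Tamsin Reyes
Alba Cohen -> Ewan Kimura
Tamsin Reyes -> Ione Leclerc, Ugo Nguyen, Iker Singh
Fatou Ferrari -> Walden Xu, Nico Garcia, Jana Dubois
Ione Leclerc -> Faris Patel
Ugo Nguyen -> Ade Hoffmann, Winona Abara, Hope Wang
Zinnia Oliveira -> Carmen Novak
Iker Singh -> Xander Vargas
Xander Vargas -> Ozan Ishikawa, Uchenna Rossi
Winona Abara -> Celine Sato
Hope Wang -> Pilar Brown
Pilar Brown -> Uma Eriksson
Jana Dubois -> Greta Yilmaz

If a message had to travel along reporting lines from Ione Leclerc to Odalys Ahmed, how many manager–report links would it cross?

4

Ione Leclerc is 3 levels below Mateo Gupta, and Odalys Ahmed is 1 level below Mateo Gupta (their lowest common manager). The shortest path runs up from Ione Leclerc to Mateo Gupta and back down to Odalys Ahmed: 3 + 1 = 4 links.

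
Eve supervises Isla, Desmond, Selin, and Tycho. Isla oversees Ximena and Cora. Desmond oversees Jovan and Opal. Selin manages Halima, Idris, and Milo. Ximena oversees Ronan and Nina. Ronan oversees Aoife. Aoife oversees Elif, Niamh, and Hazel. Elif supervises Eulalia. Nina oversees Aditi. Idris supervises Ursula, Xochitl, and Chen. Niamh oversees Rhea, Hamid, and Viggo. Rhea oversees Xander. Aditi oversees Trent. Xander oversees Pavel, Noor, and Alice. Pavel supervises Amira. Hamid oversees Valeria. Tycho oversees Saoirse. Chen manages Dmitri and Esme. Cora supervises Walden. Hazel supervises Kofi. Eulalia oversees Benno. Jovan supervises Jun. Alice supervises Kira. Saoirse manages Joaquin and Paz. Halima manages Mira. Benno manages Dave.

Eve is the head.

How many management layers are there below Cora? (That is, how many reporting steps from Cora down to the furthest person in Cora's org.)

The longest chain under Cora runs Cora → Walden, which is 1 level below Cora.

1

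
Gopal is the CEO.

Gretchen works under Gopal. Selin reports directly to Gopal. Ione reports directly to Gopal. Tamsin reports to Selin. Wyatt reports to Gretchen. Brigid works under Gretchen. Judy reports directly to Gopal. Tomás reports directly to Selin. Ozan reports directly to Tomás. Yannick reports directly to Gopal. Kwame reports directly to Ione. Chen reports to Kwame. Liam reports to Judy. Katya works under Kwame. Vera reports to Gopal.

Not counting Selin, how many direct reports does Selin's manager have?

5

Selin reports to Gopal. Gopal's other direct reports are Gretchen, Ione, Judy, Yannick, Vera — 5 peers.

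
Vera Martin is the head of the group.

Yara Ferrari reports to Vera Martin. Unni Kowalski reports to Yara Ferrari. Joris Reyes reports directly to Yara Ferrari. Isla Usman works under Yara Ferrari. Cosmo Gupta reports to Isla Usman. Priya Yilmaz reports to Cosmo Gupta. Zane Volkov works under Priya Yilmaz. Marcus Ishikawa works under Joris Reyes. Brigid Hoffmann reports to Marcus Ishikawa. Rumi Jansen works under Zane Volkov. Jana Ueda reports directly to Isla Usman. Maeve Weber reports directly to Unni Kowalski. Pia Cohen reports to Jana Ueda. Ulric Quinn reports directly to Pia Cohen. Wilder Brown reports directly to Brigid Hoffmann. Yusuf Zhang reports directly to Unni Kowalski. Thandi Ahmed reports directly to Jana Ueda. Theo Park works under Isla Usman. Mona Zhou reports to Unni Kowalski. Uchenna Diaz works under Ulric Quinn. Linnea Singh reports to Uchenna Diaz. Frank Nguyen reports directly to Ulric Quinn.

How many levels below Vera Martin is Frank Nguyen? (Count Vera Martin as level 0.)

6

Chain from Frank Nguyen up to Vera Martin: Frank Nguyen → Ulric Quinn → Pia Cohen → Jana Ueda → Isla Usman → Yara Ferrari → Vera Martin. That is 6 steps up, so Frank Nguyen is 6 levels below Vera Martin.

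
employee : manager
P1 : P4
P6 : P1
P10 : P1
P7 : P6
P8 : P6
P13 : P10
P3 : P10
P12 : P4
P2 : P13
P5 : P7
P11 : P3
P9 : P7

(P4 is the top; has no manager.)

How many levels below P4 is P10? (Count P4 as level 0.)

2

Chain from P10 up to P4: P10 → P1 → P4. That is 2 steps up, so P10 is 2 levels below P4.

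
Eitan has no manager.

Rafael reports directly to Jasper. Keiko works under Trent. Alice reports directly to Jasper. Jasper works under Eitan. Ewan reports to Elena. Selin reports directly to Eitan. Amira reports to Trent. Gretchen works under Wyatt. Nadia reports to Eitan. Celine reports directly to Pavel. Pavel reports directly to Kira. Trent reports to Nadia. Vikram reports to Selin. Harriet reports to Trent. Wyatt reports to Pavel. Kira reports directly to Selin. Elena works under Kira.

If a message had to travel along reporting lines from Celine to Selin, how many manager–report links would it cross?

Celine is in Selin's organization: the chain from Celine up to Selin is Celine → Pavel → Kira → Selin, which is 3 links.

3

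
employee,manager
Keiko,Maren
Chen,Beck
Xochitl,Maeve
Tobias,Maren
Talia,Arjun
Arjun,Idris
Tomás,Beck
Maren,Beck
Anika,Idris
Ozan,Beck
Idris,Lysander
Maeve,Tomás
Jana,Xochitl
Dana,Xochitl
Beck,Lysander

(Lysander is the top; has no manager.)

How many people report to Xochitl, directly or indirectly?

2

Xochitl directly manages Jana, Dana. Jana has no reports. Dana has no reports. So Xochitl's organization is 2 direct reports plus everyone under them: 1 + 1 = 2.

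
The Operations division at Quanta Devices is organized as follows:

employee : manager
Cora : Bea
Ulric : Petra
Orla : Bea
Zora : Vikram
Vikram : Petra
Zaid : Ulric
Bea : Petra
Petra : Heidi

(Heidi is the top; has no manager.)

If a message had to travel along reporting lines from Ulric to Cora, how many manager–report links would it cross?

3

Ulric is 1 level below Petra, and Cora is 2 levels below Petra (their lowest common manager). The shortest path runs up from Ulric to Petra and back down to Cora: 1 + 2 = 3 links.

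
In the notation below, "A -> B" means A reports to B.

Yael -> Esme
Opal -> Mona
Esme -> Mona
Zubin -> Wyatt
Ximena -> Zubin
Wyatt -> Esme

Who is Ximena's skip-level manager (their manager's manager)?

Ximena reports to Zubin, and Zubin reports to Wyatt. So Ximena's skip-level manager is Wyatt.

Wyatt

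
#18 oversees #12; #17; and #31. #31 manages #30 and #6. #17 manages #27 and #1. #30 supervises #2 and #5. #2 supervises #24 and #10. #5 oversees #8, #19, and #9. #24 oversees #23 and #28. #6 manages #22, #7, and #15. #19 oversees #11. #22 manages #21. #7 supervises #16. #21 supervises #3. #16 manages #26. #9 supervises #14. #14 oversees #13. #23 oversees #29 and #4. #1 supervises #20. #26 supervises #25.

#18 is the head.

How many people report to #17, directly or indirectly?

3

#17 directly manages #27, #1. #27 has no reports. Under #1: #20 (1). So #17's organization is 2 direct reports plus everyone under them: 1 + 2 = 3.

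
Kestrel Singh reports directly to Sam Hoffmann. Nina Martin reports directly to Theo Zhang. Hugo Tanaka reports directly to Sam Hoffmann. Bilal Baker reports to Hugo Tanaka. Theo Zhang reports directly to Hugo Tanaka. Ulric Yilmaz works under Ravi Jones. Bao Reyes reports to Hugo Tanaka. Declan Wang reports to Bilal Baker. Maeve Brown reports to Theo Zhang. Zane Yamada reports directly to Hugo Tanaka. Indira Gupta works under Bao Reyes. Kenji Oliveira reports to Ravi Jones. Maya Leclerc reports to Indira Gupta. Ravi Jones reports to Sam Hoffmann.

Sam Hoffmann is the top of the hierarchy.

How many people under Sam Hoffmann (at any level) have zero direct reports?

8

The people in Sam Hoffmann's organization with no one reporting to them are Kestrel Singh, Ulric Yilmaz, Kenji Oliveira, Zane Yamada, Nina Martin, Maeve Brown, Maya Leclerc, Declan Wang. That is 8.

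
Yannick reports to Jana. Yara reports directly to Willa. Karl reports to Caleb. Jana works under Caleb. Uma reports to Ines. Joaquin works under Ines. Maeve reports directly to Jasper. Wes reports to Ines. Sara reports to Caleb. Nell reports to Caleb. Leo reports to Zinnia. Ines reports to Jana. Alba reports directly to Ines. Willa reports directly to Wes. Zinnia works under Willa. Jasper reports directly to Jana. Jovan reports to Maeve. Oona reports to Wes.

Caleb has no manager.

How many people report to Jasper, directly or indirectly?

2

Jasper directly manages Maeve. Under Maeve: Jovan (1). That's 2 in total.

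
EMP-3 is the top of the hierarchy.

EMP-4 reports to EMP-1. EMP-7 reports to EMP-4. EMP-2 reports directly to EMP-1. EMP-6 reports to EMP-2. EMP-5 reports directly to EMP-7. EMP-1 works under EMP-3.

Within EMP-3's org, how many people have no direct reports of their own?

2

The people in EMP-3's organization with no one reporting to them are EMP-6, EMP-5. That is 2.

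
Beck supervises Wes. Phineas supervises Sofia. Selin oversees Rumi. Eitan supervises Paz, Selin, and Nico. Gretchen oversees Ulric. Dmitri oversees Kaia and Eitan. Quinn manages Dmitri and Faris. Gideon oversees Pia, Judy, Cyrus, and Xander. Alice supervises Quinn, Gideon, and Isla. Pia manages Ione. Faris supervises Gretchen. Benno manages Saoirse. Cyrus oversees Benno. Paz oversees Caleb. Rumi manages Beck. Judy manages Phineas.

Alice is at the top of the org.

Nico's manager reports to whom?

Nico reports to Eitan, and Eitan reports to Dmitri. So Nico's skip-level manager is Dmitri.

Dmitri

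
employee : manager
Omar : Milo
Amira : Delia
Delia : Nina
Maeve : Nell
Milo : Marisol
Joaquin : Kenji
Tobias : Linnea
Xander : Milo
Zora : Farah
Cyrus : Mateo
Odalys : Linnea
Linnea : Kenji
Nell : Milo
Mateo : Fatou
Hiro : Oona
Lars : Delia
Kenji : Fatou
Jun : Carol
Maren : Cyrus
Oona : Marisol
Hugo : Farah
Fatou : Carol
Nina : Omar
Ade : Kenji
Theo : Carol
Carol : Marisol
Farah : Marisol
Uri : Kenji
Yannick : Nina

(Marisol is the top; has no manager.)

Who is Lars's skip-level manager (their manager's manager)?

Nina

Lars reports to Delia, and Delia reports to Nina. So Lars's skip-level manager is Nina.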